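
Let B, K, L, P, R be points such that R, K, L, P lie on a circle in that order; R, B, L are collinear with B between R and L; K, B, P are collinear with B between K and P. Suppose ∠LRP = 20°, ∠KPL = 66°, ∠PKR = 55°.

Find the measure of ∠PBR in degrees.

∠PBR = 121°

1. ∠PLR = 55°  [same arc RP]
2. ∠LBP = 59°  [△LBP]
3. ∠PBR = 121°  [linear pair at B on RL]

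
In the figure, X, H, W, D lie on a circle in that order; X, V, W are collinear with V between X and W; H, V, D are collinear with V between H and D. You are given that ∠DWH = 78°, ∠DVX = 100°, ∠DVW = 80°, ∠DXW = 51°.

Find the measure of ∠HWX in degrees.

1. ∠HVW = 100°  [vertical angles at V]
2. ∠DHW = 51°  [same arc WD]
3. ∠HWX = 29°  [△HVW]

∠HWX = 29°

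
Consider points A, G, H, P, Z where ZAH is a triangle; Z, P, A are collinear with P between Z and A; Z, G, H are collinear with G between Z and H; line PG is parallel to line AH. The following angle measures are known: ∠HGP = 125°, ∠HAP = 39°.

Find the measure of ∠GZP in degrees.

1. ∠PGZ = 55°  [linear pair at G on ZH]
2. ∠HAZ = 39°  [P on ray AZ]
3. ∠AHZ = 55°  [PG∥AH, corresponding at G]
4. ∠AZH = 86°  [△ZAH]
5. ∠GZP = 86°  [P on ZA, G on ZH]

∠GZP = 86°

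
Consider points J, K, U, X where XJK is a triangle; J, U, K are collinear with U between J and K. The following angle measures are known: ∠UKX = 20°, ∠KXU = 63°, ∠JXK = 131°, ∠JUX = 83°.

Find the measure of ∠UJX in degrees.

∠UJX = 29°

1. ∠JKX = 20°  [U on ray KJ]
2. ∠KJX = 29°  [△XJK]
3. ∠UJX = 29°  [U on ray JK]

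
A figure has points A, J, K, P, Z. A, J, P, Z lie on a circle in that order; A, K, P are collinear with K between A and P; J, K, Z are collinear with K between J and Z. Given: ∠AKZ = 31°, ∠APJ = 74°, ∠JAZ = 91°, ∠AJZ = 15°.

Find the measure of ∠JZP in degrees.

∠JZP = 16°

1. ∠PKZ = 149°  [linear pair at K on AP]
2. ∠APZ = 15°  [same arc AZ]
3. ∠JZP = 16°  [△PKZ]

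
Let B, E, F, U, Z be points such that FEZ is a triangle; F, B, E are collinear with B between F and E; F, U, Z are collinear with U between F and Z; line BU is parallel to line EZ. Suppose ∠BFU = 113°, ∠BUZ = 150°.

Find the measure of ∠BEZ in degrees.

1. ∠BUF = 30°  [linear pair at U on FZ]
2. ∠FBU = 37°  [△FBU]
3. ∠EBU = 143°  [linear pair at B on FE]
4. ∠BEZ = 37°  [BU∥EZ, co-interior at E–B]

∠BEZ = 37°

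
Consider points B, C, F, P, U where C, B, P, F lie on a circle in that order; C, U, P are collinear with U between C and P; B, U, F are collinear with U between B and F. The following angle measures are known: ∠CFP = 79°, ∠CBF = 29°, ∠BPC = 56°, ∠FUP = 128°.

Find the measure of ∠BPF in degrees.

1. ∠BFC = 56°  [same arc CB]
2. ∠BCF = 95°  [△CBF]
3. ∠BPF = 85°  [cyclic CBPF, opposite ∠C+∠P]

∠BPF = 85°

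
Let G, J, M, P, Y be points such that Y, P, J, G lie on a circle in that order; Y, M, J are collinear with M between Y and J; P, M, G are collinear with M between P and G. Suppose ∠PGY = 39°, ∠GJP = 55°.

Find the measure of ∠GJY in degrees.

1. ∠GYP = 125°  [cyclic YPJG, opposite ∠Y+∠J]
2. ∠GPY = 16°  [△YPG]
3. ∠GJY = 16°  [same arc YG]

∠GJY = 16°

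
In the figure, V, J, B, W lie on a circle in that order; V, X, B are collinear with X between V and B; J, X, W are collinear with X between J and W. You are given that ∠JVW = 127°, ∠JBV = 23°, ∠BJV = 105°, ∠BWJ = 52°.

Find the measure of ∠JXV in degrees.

∠JXV = 98°

1. ∠JWV = 23°  [same arc VJ]
2. ∠BVJ = 52°  [△VJB]
3. ∠VJW = 30°  [△VJW]
4. ∠JXV = 98°  [△VXJ]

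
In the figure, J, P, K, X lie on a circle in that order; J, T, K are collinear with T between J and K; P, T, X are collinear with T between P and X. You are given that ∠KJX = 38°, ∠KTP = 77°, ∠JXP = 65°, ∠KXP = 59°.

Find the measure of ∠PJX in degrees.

1. ∠KPX = 38°  [same arc KX]
2. ∠PKX = 83°  [△PKX]
3. ∠PJX = 97°  [cyclic JPKX, opposite ∠J+∠K]

∠PJX = 97°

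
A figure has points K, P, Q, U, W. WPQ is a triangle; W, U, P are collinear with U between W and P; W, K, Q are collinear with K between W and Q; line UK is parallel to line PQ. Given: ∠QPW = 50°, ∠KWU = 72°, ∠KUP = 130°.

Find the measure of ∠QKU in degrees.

∠QKU = 122°

1. ∠KUW = 50°  [UK∥PQ, corresponding at U]
2. ∠UKW = 58°  [△WUK]
3. ∠QKU = 122°  [linear pair at K on WQ]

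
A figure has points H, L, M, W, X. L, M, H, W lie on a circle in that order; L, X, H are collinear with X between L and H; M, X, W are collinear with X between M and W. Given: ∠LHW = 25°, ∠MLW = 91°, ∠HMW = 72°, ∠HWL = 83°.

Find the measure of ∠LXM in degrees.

∠LXM = 136°

1. ∠LMW = 25°  [same arc LW]
2. ∠MHW = 89°  [cyclic LMHW, opposite ∠L+∠H]
3. ∠HWM = 19°  [△MHW]
4. ∠HLM = 19°  [same arc MH]
5. ∠LXM = 136°  [△LXM]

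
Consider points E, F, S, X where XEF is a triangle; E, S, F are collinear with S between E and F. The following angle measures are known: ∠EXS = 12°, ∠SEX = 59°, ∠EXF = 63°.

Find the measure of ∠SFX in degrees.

1. ∠FEX = 59°  [S on ray EF]
2. ∠EFX = 58°  [△XEF]
3. ∠SFX = 58°  [S on ray FE]

∠SFX = 58°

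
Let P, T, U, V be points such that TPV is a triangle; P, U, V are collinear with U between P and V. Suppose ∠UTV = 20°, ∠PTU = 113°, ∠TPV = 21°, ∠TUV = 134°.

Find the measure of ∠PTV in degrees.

∠PTV = 133°

1. ∠TVU = 26°  [△TUV]
2. ∠PVT = 26°  [U on ray VP]
3. ∠PTV = 133°  [△TPV]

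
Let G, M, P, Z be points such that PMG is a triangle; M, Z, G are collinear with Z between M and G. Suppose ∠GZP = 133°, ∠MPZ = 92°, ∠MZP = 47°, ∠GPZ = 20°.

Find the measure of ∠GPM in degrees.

∠GPM = 112°

1. ∠PGZ = 27°  [△PZG]
2. ∠PMZ = 41°  [△PMZ]
3. ∠MGP = 27°  [Z on ray GM]
4. ∠GMP = 41°  [Z on ray MG]
5. ∠GPM = 112°  [△PMG]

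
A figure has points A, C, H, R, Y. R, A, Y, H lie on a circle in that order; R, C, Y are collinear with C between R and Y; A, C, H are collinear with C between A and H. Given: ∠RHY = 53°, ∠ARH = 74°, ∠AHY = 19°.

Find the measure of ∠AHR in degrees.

∠AHR = 34°

1. ∠RAY = 127°  [cyclic RAYH, opposite ∠A+∠H]
2. ∠ARY = 19°  [same arc AY]
3. ∠AYR = 34°  [△RAY]
4. ∠AHR = 34°  [same arc RA]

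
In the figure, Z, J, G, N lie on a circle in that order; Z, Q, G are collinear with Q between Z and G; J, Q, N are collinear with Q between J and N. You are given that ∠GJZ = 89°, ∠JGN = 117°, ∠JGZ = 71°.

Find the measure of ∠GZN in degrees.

∠GZN = 43°

1. ∠GZJ = 20°  [△ZJG]
2. ∠GNJ = 20°  [same arc JG]
3. ∠GJN = 43°  [△JGN]
4. ∠GZN = 43°  [same arc GN]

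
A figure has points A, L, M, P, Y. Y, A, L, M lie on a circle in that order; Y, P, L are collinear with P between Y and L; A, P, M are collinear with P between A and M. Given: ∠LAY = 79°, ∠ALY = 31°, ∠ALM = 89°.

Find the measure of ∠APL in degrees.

∠APL = 128°

1. ∠AYL = 70°  [△YAL]
2. ∠AML = 70°  [same arc AL]
3. ∠LAM = 21°  [△ALM]
4. ∠APL = 128°  [△APL]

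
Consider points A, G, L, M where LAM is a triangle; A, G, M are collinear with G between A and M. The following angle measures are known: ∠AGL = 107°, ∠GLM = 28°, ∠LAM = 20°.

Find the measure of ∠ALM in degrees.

1. ∠LGM = 73°  [linear pair at G on AM]
2. ∠GML = 79°  [△LGM]
3. ∠AML = 79°  [G on ray MA]
4. ∠ALM = 81°  [△LAM]

∠ALM = 81°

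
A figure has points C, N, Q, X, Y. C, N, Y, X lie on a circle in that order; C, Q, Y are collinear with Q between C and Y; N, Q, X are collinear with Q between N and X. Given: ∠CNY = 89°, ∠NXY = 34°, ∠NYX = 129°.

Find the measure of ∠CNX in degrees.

∠CNX = 72°

1. ∠NCY = 34°  [same arc NY]
2. ∠NCX = 51°  [cyclic CNYX, opposite ∠C+∠Y]
3. ∠CYN = 57°  [△CNY]
4. ∠CXN = 57°  [same arc CN]
5. ∠CNX = 72°  [△CNX]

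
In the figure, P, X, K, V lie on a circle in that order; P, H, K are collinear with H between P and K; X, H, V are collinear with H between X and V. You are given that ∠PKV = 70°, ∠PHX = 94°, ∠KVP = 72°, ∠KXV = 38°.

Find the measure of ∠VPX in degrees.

∠VPX = 54°

1. ∠PXV = 70°  [same arc PV]
2. ∠KHX = 86°  [linear pair at H on PK]
3. ∠PKX = 56°  [△XHK]
4. ∠PVX = 56°  [same arc PX]
5. ∠VPX = 54°  [△PXV]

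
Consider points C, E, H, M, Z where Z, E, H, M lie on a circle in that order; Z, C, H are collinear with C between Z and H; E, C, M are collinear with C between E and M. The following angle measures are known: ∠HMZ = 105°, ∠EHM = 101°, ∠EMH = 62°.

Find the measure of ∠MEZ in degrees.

∠MEZ = 58°

1. ∠HEZ = 75°  [cyclic ZEHM, opposite ∠E+∠M]
2. ∠EZM = 79°  [cyclic ZEHM, opposite ∠Z+∠H]
3. ∠EZH = 62°  [same arc EH]
4. ∠EHZ = 43°  [△ZEH]
5. ∠EMZ = 43°  [same arc ZE]
6. ∠MEZ = 58°  [△ZEM]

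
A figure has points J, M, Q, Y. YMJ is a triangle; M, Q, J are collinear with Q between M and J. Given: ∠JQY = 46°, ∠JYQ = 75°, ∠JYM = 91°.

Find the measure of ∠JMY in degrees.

1. ∠QJY = 59°  [△YQJ]
2. ∠MJY = 59°  [Q on ray JM]
3. ∠JMY = 30°  [△YMJ]

∠JMY = 30°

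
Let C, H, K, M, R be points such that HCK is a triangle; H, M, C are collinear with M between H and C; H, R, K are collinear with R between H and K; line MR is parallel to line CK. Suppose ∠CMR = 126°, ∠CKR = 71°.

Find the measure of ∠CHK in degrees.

1. ∠HMR = 54°  [linear pair at M on HC]
2. ∠CKH = 71°  [R on ray KH]
3. ∠HCK = 54°  [MR∥CK, corresponding at M]
4. ∠CHK = 55°  [△HCK]

∠CHK = 55°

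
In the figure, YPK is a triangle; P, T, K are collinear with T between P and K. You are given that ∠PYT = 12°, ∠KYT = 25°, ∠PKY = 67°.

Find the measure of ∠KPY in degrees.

1. ∠TKY = 67°  [T on ray KP]
2. ∠KTY = 88°  [△YTK]
3. ∠PTY = 92°  [linear pair at T on PK]
4. ∠TPY = 76°  [△YPT]
5. ∠KPY = 76°  [T on ray PK]

∠KPY = 76°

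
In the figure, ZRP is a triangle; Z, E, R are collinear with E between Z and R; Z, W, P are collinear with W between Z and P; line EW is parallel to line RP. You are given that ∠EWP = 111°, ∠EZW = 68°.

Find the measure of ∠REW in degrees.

∠REW = 137°

1. ∠EWZ = 69°  [linear pair at W on ZP]
2. ∠WEZ = 43°  [△ZEW]
3. ∠REW = 137°  [linear pair at E on ZR]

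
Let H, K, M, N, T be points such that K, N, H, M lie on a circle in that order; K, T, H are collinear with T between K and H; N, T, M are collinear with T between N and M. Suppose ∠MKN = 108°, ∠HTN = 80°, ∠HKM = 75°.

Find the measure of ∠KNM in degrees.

1. ∠KTM = 80°  [vertical angles at T]
2. ∠KMN = 25°  [△KTM]
3. ∠KNM = 47°  [△KNM]

∠KNM = 47°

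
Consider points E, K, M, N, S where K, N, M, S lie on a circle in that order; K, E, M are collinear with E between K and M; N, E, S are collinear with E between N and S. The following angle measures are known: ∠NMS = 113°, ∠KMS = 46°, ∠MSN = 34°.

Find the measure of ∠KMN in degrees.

∠KMN = 67°

1. ∠NKS = 67°  [cyclic KNMS, opposite ∠K+∠M]
2. ∠KNS = 46°  [same arc KS]
3. ∠KSN = 67°  [△KNS]
4. ∠KMN = 67°  [same arc KN]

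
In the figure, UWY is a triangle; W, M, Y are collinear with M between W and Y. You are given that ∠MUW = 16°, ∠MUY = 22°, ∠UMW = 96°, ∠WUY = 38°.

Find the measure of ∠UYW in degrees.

1. ∠MWU = 68°  [△UWM]
2. ∠UWY = 68°  [M on ray WY]
3. ∠UYW = 74°  [△UWY]

∠UYW = 74°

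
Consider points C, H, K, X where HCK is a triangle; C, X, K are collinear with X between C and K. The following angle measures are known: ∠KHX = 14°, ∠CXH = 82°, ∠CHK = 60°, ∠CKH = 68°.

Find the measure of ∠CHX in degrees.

∠CHX = 46°

1. ∠HCK = 52°  [△HCK]
2. ∠HCX = 52°  [X on ray CK]
3. ∠CHX = 46°  [△HCX]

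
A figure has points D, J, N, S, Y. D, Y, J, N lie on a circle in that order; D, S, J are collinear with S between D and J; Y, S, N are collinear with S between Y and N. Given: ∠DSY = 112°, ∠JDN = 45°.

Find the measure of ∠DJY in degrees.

∠DJY = 67°

1. ∠JSY = 68°  [linear pair at S on DJ]
2. ∠JYN = 45°  [same arc JN]
3. ∠DJY = 67°  [△YSJ]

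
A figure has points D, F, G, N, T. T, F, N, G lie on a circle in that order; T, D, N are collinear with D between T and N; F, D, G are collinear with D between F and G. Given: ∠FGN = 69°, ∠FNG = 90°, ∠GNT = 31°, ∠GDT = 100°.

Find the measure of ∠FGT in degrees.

∠FGT = 59°

1. ∠FTG = 90°  [cyclic TFNG, opposite ∠T+∠N]
2. ∠GFT = 31°  [same arc TG]
3. ∠FGT = 59°  [△TFG]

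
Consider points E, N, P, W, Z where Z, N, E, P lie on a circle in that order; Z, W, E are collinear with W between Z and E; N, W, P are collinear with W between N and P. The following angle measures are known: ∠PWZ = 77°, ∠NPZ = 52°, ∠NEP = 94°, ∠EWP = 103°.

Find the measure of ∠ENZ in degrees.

∠ENZ = 93°

1. ∠NEZ = 52°  [same arc ZN]
2. ∠NZP = 86°  [cyclic ZNEP, opposite ∠Z+∠E]
3. ∠NWZ = 103°  [vertical angles at W]
4. ∠PNZ = 42°  [△ZNP]
5. ∠EZN = 35°  [△ZWN]
6. ∠ENZ = 93°  [△ZNE]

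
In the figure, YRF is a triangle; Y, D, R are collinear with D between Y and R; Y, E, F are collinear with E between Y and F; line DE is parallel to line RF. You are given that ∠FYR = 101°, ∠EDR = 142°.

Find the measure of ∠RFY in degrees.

1. ∠DYE = 101°  [D on YR, E on YF]
2. ∠EDY = 38°  [linear pair at D on YR]
3. ∠DEY = 41°  [△YDE]
4. ∠RFY = 41°  [DE∥RF, corresponding at E]

∠RFY = 41°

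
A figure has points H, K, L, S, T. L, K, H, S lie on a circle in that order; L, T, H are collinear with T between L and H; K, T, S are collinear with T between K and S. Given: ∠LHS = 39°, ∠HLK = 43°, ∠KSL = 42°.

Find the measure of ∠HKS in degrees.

1. ∠LKS = 39°  [same arc LS]
2. ∠KTL = 98°  [△LTK]
3. ∠KHL = 42°  [same arc LK]
4. ∠HTK = 82°  [linear pair at T on LH]
5. ∠HKS = 56°  [△KTH]

∠HKS = 56°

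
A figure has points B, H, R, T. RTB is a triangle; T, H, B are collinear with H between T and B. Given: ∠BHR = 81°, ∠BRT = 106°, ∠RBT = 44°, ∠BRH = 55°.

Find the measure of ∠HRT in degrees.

1. ∠RHT = 99°  [linear pair at H on TB]
2. ∠BTR = 30°  [△RTB]
3. ∠HTR = 30°  [H on ray TB]
4. ∠HRT = 51°  [△RTH]

∠HRT = 51°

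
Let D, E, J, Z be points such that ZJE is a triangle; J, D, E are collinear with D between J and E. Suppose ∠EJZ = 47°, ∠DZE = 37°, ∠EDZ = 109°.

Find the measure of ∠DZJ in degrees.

∠DZJ = 62°

1. ∠DJZ = 47°  [D on ray JE]
2. ∠JDZ = 71°  [linear pair at D on JE]
3. ∠DZJ = 62°  [△ZJD]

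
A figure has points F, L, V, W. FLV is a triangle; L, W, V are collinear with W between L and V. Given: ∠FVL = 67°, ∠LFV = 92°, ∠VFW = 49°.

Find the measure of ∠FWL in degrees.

1. ∠FVW = 67°  [W on ray VL]
2. ∠FWV = 64°  [△FWV]
3. ∠FWL = 116°  [linear pair at W on LV]

∠FWL = 116°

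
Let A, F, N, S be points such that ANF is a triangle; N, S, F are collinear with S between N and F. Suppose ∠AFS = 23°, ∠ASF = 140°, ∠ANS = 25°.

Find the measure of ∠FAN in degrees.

1. ∠AFN = 23°  [S on ray FN]
2. ∠ANF = 25°  [S on ray NF]
3. ∠FAN = 132°  [△ANF]

∠FAN = 132°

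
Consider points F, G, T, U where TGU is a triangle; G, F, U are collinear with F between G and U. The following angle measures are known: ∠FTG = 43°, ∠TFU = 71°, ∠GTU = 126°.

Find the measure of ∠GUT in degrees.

1. ∠GFT = 109°  [linear pair at F on GU]
2. ∠FGT = 28°  [△TGF]
3. ∠TGU = 28°  [F on ray GU]
4. ∠GUT = 26°  [△TGU]

∠GUT = 26°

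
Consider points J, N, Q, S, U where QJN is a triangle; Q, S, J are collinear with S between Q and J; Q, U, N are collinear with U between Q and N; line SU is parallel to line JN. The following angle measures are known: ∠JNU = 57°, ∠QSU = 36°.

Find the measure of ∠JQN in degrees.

1. ∠JNQ = 57°  [U on ray NQ]
2. ∠NJQ = 36°  [SU∥JN, corresponding at S]
3. ∠JQN = 87°  [△QJN]

∠JQN = 87°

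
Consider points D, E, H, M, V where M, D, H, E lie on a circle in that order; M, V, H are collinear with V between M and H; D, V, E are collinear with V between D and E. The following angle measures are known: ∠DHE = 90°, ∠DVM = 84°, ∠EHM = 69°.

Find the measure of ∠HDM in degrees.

∠HDM = 132°

1. ∠DME = 90°  [cyclic MDHE, opposite ∠M+∠H]
2. ∠EDM = 69°  [same arc ME]
3. ∠DEM = 21°  [△MDE]
4. ∠DMH = 27°  [△MVD]
5. ∠DHM = 21°  [same arc MD]
6. ∠HDM = 132°  [△MDH]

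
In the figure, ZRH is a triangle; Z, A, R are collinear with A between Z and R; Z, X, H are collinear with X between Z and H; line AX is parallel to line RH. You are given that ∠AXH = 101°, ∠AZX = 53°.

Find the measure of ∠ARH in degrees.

∠ARH = 48°

1. ∠AXZ = 79°  [linear pair at X on ZH]
2. ∠XAZ = 48°  [△ZAX]
3. ∠RAX = 132°  [linear pair at A on ZR]
4. ∠ARH = 48°  [AX∥RH, co-interior at R–A]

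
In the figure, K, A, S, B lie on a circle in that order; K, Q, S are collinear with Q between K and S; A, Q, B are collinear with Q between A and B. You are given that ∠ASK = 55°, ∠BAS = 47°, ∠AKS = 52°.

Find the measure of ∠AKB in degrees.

∠AKB = 99°

1. ∠ABS = 52°  [same arc AS]
2. ∠ASB = 81°  [△ASB]
3. ∠AKB = 99°  [cyclic KASB, opposite ∠K+∠S]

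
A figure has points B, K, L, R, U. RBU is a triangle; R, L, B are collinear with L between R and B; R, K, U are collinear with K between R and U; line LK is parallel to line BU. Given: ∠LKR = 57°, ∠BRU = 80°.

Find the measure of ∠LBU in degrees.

1. ∠BUR = 57°  [LK∥BU, corresponding at K]
2. ∠RBU = 43°  [△RBU]
3. ∠LBU = 43°  [L on ray BR]

∠LBU = 43°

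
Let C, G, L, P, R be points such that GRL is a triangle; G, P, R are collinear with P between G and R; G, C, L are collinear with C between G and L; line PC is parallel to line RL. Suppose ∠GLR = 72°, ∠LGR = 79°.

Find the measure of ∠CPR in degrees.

1. ∠GRL = 29°  [△GRL]
2. ∠CPG = 29°  [PC∥RL, corresponding at P]
3. ∠CPR = 151°  [linear pair at P on GR]

∠CPR = 151°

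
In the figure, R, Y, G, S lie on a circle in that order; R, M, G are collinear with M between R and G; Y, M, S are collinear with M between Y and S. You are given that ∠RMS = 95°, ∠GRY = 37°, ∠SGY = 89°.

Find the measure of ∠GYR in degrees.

1. ∠GMY = 95°  [vertical angles at M]
2. ∠GSY = 37°  [same arc YG]
3. ∠GYS = 54°  [△YGS]
4. ∠RGY = 31°  [△YMG]
5. ∠GYR = 112°  [△RYG]

∠GYR = 112°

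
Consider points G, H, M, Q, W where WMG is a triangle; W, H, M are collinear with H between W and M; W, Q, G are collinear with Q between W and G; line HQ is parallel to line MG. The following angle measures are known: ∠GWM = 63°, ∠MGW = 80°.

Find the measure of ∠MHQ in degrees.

1. ∠GMW = 37°  [△WMG]
2. ∠QHW = 37°  [HQ∥MG, corresponding at H]
3. ∠MHQ = 143°  [linear pair at H on WM]

∠MHQ = 143°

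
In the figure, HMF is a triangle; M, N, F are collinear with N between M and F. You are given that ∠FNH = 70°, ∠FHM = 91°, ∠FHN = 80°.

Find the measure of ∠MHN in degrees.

1. ∠HFN = 30°  [△HNF]
2. ∠HNM = 110°  [linear pair at N on MF]
3. ∠HFM = 30°  [N on ray FM]
4. ∠FMH = 59°  [△HMF]
5. ∠HMN = 59°  [N on ray MF]
6. ∠MHN = 11°  [△HMN]

∠MHN = 11°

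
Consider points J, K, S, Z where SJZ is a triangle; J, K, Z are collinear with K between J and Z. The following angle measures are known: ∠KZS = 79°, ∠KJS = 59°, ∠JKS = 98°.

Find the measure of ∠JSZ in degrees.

∠JSZ = 42°

1. ∠JZS = 79°  [K on ray ZJ]
2. ∠SJZ = 59°  [K on ray JZ]
3. ∠JSZ = 42°  [△SJZ]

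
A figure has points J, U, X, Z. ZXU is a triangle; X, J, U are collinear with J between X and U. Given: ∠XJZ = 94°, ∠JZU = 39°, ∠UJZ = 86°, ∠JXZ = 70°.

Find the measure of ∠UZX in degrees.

∠UZX = 55°

1. ∠JUZ = 55°  [△ZJU]
2. ∠UXZ = 70°  [J on ray XU]
3. ∠XUZ = 55°  [J on ray UX]
4. ∠UZX = 55°  [△ZXU]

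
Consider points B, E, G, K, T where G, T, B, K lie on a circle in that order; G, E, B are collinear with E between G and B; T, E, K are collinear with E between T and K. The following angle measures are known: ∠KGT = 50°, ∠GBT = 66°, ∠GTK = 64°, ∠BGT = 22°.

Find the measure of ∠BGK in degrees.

∠BGK = 28°

1. ∠BTG = 92°  [△GTB]
2. ∠GBK = 64°  [same arc GK]
3. ∠BKG = 88°  [cyclic GTBK, opposite ∠T+∠K]
4. ∠BGK = 28°  [△GBK]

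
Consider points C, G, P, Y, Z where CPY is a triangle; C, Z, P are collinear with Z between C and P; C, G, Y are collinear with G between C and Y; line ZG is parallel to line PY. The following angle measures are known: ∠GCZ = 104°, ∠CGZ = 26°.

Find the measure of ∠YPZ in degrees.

∠YPZ = 50°

1. ∠CZG = 50°  [△CZG]
2. ∠GZP = 130°  [linear pair at Z on CP]
3. ∠YPZ = 50°  [ZG∥PY, co-interior at P–Z]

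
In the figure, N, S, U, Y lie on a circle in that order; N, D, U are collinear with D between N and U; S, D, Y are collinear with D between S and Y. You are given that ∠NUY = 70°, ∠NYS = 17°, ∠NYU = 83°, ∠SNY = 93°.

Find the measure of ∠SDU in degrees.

∠SDU = 136°

1. ∠UNY = 27°  [△NUY]
2. ∠NUS = 17°  [same arc NS]
3. ∠USY = 27°  [same arc UY]
4. ∠SDU = 136°  [△SDU]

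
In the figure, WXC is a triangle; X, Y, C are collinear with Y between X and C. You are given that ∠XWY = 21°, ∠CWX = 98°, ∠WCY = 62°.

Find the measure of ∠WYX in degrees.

∠WYX = 139°

1. ∠WCX = 62°  [Y on ray CX]
2. ∠CXW = 20°  [△WXC]
3. ∠WXY = 20°  [Y on ray XC]
4. ∠WYX = 139°  [△WXY]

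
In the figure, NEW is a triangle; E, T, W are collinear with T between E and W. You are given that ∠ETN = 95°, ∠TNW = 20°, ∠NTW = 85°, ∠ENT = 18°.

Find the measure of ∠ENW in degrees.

1. ∠NET = 67°  [△NET]
2. ∠NWT = 75°  [△NTW]
3. ∠NEW = 67°  [T on ray EW]
4. ∠EWN = 75°  [T on ray WE]
5. ∠ENW = 38°  [△NEW]

∠ENW = 38°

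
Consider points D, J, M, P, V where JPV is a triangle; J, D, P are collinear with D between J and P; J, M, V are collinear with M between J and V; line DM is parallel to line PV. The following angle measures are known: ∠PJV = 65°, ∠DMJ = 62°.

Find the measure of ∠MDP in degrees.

1. ∠DJM = 65°  [D on JP, M on JV]
2. ∠JDM = 53°  [△JDM]
3. ∠MDP = 127°  [linear pair at D on JP]

∠MDP = 127°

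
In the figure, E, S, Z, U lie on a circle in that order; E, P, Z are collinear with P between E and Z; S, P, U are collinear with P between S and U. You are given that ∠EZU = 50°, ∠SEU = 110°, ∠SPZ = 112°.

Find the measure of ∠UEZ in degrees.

∠UEZ = 48°

1. ∠ESU = 50°  [same arc EU]
2. ∠EUS = 20°  [△ESU]
3. ∠EPU = 112°  [vertical angles at P]
4. ∠UEZ = 48°  [△EPU]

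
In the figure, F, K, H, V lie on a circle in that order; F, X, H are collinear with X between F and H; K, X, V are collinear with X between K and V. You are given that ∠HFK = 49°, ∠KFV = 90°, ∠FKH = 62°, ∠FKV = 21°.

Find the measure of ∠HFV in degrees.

∠HFV = 41°

1. ∠FVH = 118°  [cyclic FKHV, opposite ∠K+∠V]
2. ∠FHV = 21°  [same arc FV]
3. ∠HFV = 41°  [△FHV]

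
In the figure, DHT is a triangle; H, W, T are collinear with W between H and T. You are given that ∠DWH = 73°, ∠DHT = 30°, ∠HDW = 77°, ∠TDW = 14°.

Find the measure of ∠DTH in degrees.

∠DTH = 59°

1. ∠DWT = 107°  [linear pair at W on HT]
2. ∠DTW = 59°  [△DWT]
3. ∠DTH = 59°  [W on ray TH]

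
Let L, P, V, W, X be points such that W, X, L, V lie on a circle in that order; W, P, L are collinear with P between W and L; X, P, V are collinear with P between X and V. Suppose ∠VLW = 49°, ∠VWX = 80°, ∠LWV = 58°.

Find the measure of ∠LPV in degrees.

∠LPV = 109°

1. ∠VXW = 49°  [same arc WV]
2. ∠WVX = 51°  [△WXV]
3. ∠VPW = 71°  [△WPV]
4. ∠LPV = 109°  [linear pair at P on WL]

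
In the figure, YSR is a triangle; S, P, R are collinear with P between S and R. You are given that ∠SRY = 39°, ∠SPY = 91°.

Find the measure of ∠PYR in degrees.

1. ∠PRY = 39°  [P on ray RS]
2. ∠RPY = 89°  [linear pair at P on SR]
3. ∠PYR = 52°  [△YPR]

∠PYR = 52°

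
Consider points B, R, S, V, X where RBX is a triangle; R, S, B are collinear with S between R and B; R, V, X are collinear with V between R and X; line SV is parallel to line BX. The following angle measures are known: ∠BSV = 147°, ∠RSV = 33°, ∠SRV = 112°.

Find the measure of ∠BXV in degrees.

∠BXV = 35°

1. ∠RVS = 35°  [△RSV]
2. ∠SVX = 145°  [linear pair at V on RX]
3. ∠BXV = 35°  [SV∥BX, co-interior at X–V]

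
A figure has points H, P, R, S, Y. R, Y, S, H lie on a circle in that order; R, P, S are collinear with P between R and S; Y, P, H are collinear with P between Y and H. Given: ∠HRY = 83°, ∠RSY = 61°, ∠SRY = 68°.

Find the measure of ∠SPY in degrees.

∠SPY = 104°

1. ∠HSY = 97°  [cyclic RYSH, opposite ∠R+∠S]
2. ∠SHY = 68°  [same arc YS]
3. ∠HYS = 15°  [△YSH]
4. ∠SPY = 104°  [△YPS]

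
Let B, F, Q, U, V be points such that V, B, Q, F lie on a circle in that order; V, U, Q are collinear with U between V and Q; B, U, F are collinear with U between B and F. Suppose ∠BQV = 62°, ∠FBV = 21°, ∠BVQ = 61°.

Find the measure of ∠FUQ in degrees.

1. ∠FQV = 21°  [same arc VF]
2. ∠BFQ = 61°  [same arc BQ]
3. ∠FUQ = 98°  [△QUF]

∠FUQ = 98°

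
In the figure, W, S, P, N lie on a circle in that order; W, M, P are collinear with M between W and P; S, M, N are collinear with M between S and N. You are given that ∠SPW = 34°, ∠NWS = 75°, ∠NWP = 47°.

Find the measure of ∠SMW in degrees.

∠SMW = 81°

1. ∠NSP = 47°  [same arc PN]
2. ∠PMS = 99°  [△SMP]
3. ∠SMW = 81°  [linear pair at M on WP]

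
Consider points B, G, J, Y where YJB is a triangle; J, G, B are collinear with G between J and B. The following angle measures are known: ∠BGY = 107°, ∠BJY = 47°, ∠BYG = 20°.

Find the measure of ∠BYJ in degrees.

1. ∠GBY = 53°  [△YGB]
2. ∠JBY = 53°  [G on ray BJ]
3. ∠BYJ = 80°  [△YJB]

∠BYJ = 80°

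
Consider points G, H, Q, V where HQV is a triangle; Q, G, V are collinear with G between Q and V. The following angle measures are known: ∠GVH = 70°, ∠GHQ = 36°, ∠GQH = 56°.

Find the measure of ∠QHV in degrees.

∠QHV = 54°

1. ∠HVQ = 70°  [G on ray VQ]
2. ∠HQV = 56°  [G on ray QV]
3. ∠QHV = 54°  [△HQV]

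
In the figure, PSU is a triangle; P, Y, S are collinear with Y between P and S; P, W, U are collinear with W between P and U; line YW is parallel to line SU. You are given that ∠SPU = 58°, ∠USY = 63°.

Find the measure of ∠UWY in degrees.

∠UWY = 121°

1. ∠PSU = 63°  [Y on ray SP]
2. ∠PUS = 59°  [△PSU]
3. ∠PWY = 59°  [YW∥SU, corresponding at W]
4. ∠UWY = 121°  [linear pair at W on PU]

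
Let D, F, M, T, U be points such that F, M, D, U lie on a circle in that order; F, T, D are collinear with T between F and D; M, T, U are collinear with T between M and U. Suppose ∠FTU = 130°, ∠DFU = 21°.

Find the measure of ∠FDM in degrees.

1. ∠DTM = 130°  [vertical angles at T]
2. ∠DMU = 21°  [same arc DU]
3. ∠FDM = 29°  [△MTD]

∠FDM = 29°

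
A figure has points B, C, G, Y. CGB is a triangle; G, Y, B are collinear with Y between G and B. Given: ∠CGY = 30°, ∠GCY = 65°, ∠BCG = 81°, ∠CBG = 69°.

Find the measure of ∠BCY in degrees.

1. ∠CYG = 85°  [△CGY]
2. ∠CBY = 69°  [Y on ray BG]
3. ∠BYC = 95°  [linear pair at Y on GB]
4. ∠BCY = 16°  [△CYB]

∠BCY = 16°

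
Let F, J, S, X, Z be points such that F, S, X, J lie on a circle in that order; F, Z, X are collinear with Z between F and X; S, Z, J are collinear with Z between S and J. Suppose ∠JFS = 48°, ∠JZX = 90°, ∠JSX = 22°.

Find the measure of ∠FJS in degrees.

1. ∠FZJ = 90°  [linear pair at Z on FX]
2. ∠JFX = 22°  [same arc XJ]
3. ∠FJS = 68°  [△FZJ]

∠FJS = 68°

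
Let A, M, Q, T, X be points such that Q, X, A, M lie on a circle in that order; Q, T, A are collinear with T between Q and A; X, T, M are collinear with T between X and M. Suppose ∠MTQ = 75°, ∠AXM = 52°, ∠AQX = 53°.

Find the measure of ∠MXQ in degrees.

1. ∠ATX = 75°  [vertical angles at T]
2. ∠QTX = 105°  [linear pair at T on QA]
3. ∠MXQ = 22°  [△QTX]

∠MXQ = 22°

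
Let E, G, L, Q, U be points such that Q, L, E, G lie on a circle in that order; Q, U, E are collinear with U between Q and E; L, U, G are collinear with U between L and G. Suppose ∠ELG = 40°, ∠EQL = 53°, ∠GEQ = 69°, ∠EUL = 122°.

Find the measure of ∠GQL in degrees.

∠GQL = 93°

1. ∠EQG = 40°  [same arc EG]
2. ∠GLQ = 69°  [same arc QG]
3. ∠GUQ = 122°  [vertical angles at U]
4. ∠LGQ = 18°  [△QUG]
5. ∠GQL = 93°  [△QLG]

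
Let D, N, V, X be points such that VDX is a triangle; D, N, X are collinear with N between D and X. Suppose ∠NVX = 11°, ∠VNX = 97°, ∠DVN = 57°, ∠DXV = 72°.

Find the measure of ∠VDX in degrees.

1. ∠DNV = 83°  [linear pair at N on DX]
2. ∠NDV = 40°  [△VDN]
3. ∠VDX = 40°  [N on ray DX]

∠VDX = 40°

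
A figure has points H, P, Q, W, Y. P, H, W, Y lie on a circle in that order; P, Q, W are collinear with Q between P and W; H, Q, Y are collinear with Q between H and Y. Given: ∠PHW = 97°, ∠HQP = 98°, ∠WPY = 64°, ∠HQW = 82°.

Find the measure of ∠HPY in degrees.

1. ∠PYW = 83°  [cyclic PHWY, opposite ∠H+∠Y]
2. ∠WQY = 98°  [vertical angles at Q]
3. ∠WHY = 64°  [same arc WY]
4. ∠PWY = 33°  [△PWY]
5. ∠HYW = 49°  [△WQY]
6. ∠HWY = 67°  [△HWY]
7. ∠HPY = 113°  [cyclic PHWY, opposite ∠P+∠W]

∠HPY = 113°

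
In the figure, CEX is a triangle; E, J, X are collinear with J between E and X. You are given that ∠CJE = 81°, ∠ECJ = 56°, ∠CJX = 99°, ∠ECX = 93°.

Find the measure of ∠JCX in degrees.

∠JCX = 37°

1. ∠CEJ = 43°  [△CEJ]
2. ∠CEX = 43°  [J on ray EX]
3. ∠CXE = 44°  [△CEX]
4. ∠CXJ = 44°  [J on ray XE]
5. ∠JCX = 37°  [△CJX]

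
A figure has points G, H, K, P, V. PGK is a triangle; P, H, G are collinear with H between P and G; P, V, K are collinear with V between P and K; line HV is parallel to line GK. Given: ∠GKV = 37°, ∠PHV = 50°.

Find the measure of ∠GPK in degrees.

1. ∠GKP = 37°  [V on ray KP]
2. ∠KGP = 50°  [HV∥GK, corresponding at H]
3. ∠GPK = 93°  [△PGK]

∠GPK = 93°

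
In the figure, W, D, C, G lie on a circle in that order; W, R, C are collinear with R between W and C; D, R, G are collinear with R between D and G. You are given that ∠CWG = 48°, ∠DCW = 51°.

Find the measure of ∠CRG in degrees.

1. ∠DGW = 51°  [same arc WD]
2. ∠GRW = 81°  [△WRG]
3. ∠CRG = 99°  [linear pair at R on WC]

∠CRG = 99°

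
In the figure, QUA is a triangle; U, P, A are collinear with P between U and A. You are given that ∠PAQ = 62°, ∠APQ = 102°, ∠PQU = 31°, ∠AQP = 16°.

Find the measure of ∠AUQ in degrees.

∠AUQ = 71°

1. ∠QPU = 78°  [linear pair at P on UA]
2. ∠PUQ = 71°  [△QUP]
3. ∠AUQ = 71°  [P on ray UA]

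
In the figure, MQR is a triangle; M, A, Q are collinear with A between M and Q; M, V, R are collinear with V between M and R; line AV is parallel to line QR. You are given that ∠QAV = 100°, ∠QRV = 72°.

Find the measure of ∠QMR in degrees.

1. ∠MAV = 80°  [linear pair at A on MQ]
2. ∠MRQ = 72°  [V on ray RM]
3. ∠MQR = 80°  [AV∥QR, corresponding at A]
4. ∠QMR = 28°  [△MQR]

∠QMR = 28°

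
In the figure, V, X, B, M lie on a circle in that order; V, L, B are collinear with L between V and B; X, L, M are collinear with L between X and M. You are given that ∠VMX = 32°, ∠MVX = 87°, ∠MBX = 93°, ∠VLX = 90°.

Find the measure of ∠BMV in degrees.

1. ∠VBX = 32°  [same arc VX]
2. ∠MXV = 61°  [△VXM]
3. ∠BVX = 29°  [△VLX]
4. ∠BXV = 119°  [△VXB]
5. ∠BMV = 61°  [cyclic VXBM, opposite ∠X+∠M]

∠BMV = 61°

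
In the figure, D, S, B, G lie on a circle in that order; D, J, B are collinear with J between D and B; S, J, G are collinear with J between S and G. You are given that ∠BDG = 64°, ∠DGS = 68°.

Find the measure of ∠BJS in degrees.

∠BJS = 48°

1. ∠BSG = 64°  [same arc BG]
2. ∠DBS = 68°  [same arc DS]
3. ∠BJS = 48°  [△SJB]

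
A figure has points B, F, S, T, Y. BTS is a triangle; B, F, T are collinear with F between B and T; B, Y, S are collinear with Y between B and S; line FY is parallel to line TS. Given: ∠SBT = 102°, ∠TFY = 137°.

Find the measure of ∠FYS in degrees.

1. ∠FBY = 102°  [F on BT, Y on BS]
2. ∠BFY = 43°  [linear pair at F on BT]
3. ∠BYF = 35°  [△BFY]
4. ∠FYS = 145°  [linear pair at Y on BS]

∠FYS = 145°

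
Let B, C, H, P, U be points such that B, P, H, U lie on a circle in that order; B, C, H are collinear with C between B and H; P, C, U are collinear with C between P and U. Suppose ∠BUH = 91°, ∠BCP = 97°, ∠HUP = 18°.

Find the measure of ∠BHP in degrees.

1. ∠BPH = 89°  [cyclic BPHU, opposite ∠P+∠U]
2. ∠HBP = 18°  [same arc PH]
3. ∠BHP = 73°  [△BPH]

∠BHP = 73°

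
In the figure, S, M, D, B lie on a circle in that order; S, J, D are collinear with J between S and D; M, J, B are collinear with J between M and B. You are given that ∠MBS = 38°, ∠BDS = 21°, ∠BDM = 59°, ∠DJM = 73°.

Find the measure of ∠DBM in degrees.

1. ∠MDS = 38°  [same arc SM]
2. ∠BMD = 69°  [△MJD]
3. ∠DBM = 52°  [△MDB]

∠DBM = 52°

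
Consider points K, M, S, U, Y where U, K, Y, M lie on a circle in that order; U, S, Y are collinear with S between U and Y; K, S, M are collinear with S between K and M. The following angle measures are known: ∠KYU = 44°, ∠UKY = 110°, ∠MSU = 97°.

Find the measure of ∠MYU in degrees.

∠MYU = 71°

1. ∠KMU = 44°  [same arc UK]
2. ∠UMY = 70°  [cyclic UKYM, opposite ∠K+∠M]
3. ∠MUY = 39°  [△USM]
4. ∠MYU = 71°  [△UYM]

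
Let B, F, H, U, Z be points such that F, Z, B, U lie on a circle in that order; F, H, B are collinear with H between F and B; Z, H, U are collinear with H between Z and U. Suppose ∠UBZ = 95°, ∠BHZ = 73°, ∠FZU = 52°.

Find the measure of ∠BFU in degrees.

1. ∠UFZ = 85°  [cyclic FZBU, opposite ∠F+∠B]
2. ∠FHU = 73°  [vertical angles at H]
3. ∠FUZ = 43°  [△FZU]
4. ∠BFU = 64°  [△FHU]

∠BFU = 64°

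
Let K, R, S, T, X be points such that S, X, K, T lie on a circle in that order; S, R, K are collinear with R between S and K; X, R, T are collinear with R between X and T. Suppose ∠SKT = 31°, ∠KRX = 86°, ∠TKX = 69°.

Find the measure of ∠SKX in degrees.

∠SKX = 38°

1. ∠SXT = 31°  [same arc ST]
2. ∠TSX = 111°  [cyclic SXKT, opposite ∠S+∠K]
3. ∠STX = 38°  [△SXT]
4. ∠SKX = 38°  [same arc SX]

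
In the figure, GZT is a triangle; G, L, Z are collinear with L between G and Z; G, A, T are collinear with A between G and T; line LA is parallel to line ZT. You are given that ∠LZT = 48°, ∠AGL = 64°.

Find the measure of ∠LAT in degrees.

∠LAT = 112°

1. ∠GZT = 48°  [L on ray ZG]
2. ∠TGZ = 64°  [L on GZ, A on GT]
3. ∠GTZ = 68°  [△GZT]
4. ∠GAL = 68°  [LA∥ZT, corresponding at A]
5. ∠LAT = 112°  [linear pair at A on GT]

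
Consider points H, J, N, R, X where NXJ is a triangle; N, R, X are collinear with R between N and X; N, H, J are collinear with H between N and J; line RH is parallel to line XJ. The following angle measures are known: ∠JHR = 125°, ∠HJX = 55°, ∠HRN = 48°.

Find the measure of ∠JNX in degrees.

1. ∠NJX = 55°  [H on ray JN]
2. ∠JXN = 48°  [RH∥XJ, corresponding at R]
3. ∠JNX = 77°  [△NXJ]

∠JNX = 77°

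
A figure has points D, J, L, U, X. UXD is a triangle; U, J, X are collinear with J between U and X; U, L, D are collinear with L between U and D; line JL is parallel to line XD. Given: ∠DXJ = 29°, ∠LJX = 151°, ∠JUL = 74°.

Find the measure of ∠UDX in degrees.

1. ∠DXU = 29°  [J on ray XU]
2. ∠DUX = 74°  [J on UX, L on UD]
3. ∠UDX = 77°  [△UXD]

∠UDX = 77°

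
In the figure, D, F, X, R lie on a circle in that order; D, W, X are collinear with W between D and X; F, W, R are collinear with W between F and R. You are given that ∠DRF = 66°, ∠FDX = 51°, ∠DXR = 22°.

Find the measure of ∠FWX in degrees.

1. ∠DFR = 22°  [same arc DR]
2. ∠DWF = 107°  [△DWF]
3. ∠FWX = 73°  [linear pair at W on DX]

∠FWX = 73°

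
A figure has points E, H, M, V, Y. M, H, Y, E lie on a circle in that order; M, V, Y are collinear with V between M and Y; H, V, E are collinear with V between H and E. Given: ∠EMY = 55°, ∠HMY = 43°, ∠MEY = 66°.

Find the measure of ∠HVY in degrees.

1. ∠EHY = 55°  [same arc YE]
2. ∠MHY = 114°  [cyclic MHYE, opposite ∠H+∠E]
3. ∠HYM = 23°  [△MHY]
4. ∠HVY = 102°  [△HVY]

∠HVY = 102°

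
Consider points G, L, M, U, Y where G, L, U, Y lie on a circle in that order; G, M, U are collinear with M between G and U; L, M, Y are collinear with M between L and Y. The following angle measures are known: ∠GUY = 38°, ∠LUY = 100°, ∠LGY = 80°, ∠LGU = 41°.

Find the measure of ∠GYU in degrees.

∠GYU = 103°

1. ∠GLY = 38°  [same arc GY]
2. ∠GYL = 62°  [△GLY]
3. ∠GUL = 62°  [same arc GL]
4. ∠GLU = 77°  [△GLU]
5. ∠GYU = 103°  [cyclic GLUY, opposite ∠L+∠Y]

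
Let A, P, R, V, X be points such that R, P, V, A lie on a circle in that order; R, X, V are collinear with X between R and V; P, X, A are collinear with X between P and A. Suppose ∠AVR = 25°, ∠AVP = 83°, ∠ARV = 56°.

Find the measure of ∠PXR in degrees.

1. ∠APR = 25°  [same arc RA]
2. ∠RAV = 99°  [△RVA]
3. ∠ARP = 97°  [cyclic RPVA, opposite ∠R+∠V]
4. ∠PAR = 58°  [△RPA]
5. ∠RPV = 81°  [cyclic RPVA, opposite ∠P+∠A]
6. ∠PVR = 58°  [same arc RP]
7. ∠PRV = 41°  [△RPV]
8. ∠PXR = 114°  [△RXP]

∠PXR = 114°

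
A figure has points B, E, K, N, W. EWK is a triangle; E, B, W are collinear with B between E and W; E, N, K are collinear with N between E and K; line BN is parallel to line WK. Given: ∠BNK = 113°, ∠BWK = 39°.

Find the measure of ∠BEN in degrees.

∠BEN = 74°

1. ∠BNE = 67°  [linear pair at N on EK]
2. ∠EWK = 39°  [B on ray WE]
3. ∠EKW = 67°  [BN∥WK, corresponding at N]
4. ∠KEW = 74°  [△EWK]
5. ∠BEN = 74°  [B on EW, N on EK]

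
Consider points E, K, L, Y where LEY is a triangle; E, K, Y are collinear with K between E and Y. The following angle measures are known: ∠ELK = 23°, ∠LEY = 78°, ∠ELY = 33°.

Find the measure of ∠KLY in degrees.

∠KLY = 10°

1. ∠EYL = 69°  [△LEY]
2. ∠KEL = 78°  [K on ray EY]
3. ∠KYL = 69°  [K on ray YE]
4. ∠EKL = 79°  [△LEK]
5. ∠LKY = 101°  [linear pair at K on EY]
6. ∠KLY = 10°  [△LKY]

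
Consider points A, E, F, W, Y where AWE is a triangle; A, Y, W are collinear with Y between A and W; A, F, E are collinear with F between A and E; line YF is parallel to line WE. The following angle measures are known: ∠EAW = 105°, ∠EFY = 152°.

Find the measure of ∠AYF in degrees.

1. ∠FAY = 105°  [Y on AW, F on AE]
2. ∠AFY = 28°  [linear pair at F on AE]
3. ∠AYF = 47°  [△AYF]

∠AYF = 47°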